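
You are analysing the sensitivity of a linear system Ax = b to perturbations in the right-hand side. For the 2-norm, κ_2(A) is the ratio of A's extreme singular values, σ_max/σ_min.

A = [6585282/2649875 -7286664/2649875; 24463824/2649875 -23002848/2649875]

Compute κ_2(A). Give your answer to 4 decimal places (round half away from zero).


AᵀA = [1026951397956/11234940025 -39086231184/449397601; -39086231184/449397601 931562381376/11234940025]; tr = 2328791652/13359025, det = 4857532416/333975625
eigenvalues of AᵀA: λ = (tr ± √(tr²−4·det))/2 = 4356/25, 1115136/13359025
so κ_2 = √((4356/25) / (1115136/13359025)) = 45.6875

45.6875


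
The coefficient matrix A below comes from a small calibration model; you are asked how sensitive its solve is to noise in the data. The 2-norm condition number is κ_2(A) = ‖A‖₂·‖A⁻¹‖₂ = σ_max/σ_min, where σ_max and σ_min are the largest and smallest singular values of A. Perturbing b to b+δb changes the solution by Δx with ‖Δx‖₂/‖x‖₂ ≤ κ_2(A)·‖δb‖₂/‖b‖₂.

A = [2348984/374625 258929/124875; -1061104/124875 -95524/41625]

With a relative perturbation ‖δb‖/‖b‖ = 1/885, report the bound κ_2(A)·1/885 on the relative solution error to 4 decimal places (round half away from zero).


form AᵀA = [626048044864/5613755625 60818726584/1871251875; 60818726584/1871251875 5966709529/623750625] with trace 1087597489/8982009 and determinant 93702400/8982009
eigenvalues of AᵀA: λ = (tr ± √(tr²−4·det))/2 = 121, 774400/8982009
κ_2(A) = √(λ_max/λ_min) = √(121 / (774400/8982009)) = 37.4625
bound on ‖Δx‖/‖x‖: κ·ε = 37.4625·1/885 = 0.0423

0.0423


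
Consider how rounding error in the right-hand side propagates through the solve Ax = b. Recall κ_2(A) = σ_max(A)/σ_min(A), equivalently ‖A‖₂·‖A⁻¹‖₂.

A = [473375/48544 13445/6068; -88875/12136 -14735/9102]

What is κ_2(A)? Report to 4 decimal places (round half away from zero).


355.2000

form AᵀA = [350464140625/2356519936 9856721875/294564992; 9856721875/294564992 2495393125/331385616] with trace 1971375625/12616704 and determinant 9765625/50466816
eigenvalues of AᵀA: λ = (tr ± √(tr²−4·det))/2 = 625/4, 15625/12616704
κ = σ_max/σ_min = (25/2)/(125/3552) = 355.2000


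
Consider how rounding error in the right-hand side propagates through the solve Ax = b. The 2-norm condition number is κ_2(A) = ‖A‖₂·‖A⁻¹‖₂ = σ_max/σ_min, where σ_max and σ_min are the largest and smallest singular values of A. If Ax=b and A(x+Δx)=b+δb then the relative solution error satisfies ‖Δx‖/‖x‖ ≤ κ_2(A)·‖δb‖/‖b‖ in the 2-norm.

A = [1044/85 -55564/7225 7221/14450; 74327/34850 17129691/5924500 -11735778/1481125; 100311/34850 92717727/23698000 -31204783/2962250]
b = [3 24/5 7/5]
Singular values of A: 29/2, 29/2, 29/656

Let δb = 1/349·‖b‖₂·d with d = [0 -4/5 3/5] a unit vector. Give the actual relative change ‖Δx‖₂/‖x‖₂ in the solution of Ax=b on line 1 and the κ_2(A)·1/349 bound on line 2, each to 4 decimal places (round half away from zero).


σ_max = 29/2, σ_min = 29/656
κ = σ_max/σ_min = (29/2)/(29/656) = 328.0000
worst-case relative error ≤ 328.0000 × 1/349 = 0.9398
solve Ax = b  →  x = [-31.6917 -52.8510 -28.4217]
‖b‖ = 5.8310, ‖x‖ = 67.8629
with δb = [0.0000 -0.0134 0.0100], A·Δx = δb → ‖Δx‖ = 0.3779
relative error = 0.0056
tightness: 0.0056 against a bound of 0.9398 (unrounded ratio ≈ 0.0059)

0.0056
0.9398


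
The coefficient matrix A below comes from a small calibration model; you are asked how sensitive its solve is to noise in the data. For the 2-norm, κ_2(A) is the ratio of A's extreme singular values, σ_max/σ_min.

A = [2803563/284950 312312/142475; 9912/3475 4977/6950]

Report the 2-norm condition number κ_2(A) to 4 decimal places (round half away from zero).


139.0000

M = AᵀA = [13632933321/129914404 766810800/32478601; 766810800/32478601 690871041/129914404]. tr(M)=4260501/38642, det(M)=194481/309136
char-poly roots: 441/4 and 441/77284
κ = σ_max/σ_min = (21/2)/(21/278) = 139.0000


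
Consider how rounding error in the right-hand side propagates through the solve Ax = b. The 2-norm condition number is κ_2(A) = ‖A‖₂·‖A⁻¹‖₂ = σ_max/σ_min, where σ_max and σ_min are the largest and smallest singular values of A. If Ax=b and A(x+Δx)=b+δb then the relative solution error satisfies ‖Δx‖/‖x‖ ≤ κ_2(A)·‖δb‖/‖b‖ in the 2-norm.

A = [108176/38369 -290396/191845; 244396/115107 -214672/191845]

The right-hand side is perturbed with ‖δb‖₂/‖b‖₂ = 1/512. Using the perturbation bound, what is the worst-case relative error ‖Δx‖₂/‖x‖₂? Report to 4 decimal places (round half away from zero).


AᵀA = [165047827600/13249621449 -29341322240/4416540483; -29341322240/4416540483 5216556176/1472180161]; tr = 733553056/45846441, det = 160000/45846441
char-poly roots: 16 and 10000/45846441
κ = σ_max/σ_min = 4/(100/6771) = 270.8400
perturbation bound = 270.8400·1/512 = 0.5290

0.5290


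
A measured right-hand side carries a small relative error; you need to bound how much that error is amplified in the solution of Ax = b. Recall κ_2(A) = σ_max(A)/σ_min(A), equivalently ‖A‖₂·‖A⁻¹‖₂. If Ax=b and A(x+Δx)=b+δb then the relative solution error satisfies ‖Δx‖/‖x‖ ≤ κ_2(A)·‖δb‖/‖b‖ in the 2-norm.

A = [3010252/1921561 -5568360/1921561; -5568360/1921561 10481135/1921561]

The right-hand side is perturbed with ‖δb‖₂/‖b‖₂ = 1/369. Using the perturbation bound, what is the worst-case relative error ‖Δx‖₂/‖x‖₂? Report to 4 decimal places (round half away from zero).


0.9009

AᵀA = [138644464336/12776459089 -259947749880/12776459089; -259947749880/12776459089 487407695425/12776459089]; tr = 2166270449/44209201, det = 960400/44209201
λ_max, λ_min = (2166270449/44209201 ± √4692557824144100001/1954453453058401)/2 = 49, 19600/44209201
κ = σ_max/σ_min = 7/(140/6649) = 332.4500
bound on ‖Δx‖/‖x‖: κ·ε = 332.4500·1/369 = 0.9009


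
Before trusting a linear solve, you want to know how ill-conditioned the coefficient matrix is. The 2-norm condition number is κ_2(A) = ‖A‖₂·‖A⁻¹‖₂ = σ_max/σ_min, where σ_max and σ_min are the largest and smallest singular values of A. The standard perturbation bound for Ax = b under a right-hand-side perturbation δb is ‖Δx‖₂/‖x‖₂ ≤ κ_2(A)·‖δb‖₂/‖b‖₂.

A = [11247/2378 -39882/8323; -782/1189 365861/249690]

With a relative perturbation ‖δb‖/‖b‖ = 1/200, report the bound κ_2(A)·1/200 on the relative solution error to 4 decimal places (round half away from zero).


0.0630

M = AᵀA = [2645/116 -71944/3045; -71944/3045 32110829/1278900]. tr(M)=1056413/22050, det(M)=279841/19600
char-poly roots: 4761/100 and 529/1764
so κ_2 = √((4761/100) / (529/1764)) = 12.6000
perturbation bound = 12.6000·1/200 = 0.0630


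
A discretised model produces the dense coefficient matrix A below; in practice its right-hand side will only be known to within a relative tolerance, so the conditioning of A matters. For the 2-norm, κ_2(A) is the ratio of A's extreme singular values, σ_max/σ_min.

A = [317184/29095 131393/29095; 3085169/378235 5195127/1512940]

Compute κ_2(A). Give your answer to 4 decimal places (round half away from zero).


363.6875

form AᵀA = [1060825173769/5722468609 1768026268575/22889874436; 1768026268575/22889874436 2946861049609/91559497744] with trace 117870200177/541772176 and determinant 12117361/33860761
solving λ² − 117870200177/541772176·λ + 12117361/33860761 = 0 gives λ = 3481/16, 55696/33860761
κ = σ_max/σ_min = (59/4)/(236/5819) = 363.6875


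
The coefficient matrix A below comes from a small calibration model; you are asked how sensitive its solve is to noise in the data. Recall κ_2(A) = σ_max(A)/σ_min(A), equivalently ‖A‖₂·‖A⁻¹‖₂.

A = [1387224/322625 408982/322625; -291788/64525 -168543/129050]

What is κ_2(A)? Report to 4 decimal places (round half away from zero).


361.5625

AᵀA = [4819139536/123765625 1405570698/123765625; 1405570698/123765625 1639992481/495062500]; tr = 33466481/792100, det = 2704/198025
eigenvalues of AᵀA: λ = (tr ± √(tr²−4·det))/2 = 169/4, 64/198025
σ_max=√(169/4)=(13/2), σ_min=√(64/198025)=(8/445) → κ = 361.5625


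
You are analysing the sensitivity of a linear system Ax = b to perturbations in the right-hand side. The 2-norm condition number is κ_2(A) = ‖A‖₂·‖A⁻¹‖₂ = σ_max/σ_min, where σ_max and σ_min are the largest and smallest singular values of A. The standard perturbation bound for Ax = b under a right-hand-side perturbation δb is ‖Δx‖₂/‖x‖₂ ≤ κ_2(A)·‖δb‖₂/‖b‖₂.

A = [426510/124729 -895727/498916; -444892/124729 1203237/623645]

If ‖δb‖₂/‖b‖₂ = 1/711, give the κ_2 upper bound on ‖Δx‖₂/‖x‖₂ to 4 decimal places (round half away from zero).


0.2277

M = AᵀA = [451652404/18498601 -2408694813/184986010; -2408694813/184986010 51394339969/7399440400]. tr(M)=802959521/25603600, det(M)=2401/64009
λ_max, λ_min = (802959521/25603600 ± √644645633574789441/655544332960000)/2 = 784/25, 1225/1024144
κ_2(A) = √(λ_max/λ_min) = √((784/25) / (1225/1024144)) = 161.9200
bound on ‖Δx‖/‖x‖: κ·ε = 161.9200·1/711 = 0.2277


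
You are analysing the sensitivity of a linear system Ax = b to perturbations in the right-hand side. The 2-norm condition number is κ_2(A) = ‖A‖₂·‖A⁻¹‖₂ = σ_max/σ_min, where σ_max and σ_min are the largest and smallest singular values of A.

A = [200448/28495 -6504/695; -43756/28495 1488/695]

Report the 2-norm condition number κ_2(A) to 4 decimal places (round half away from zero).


form AᵀA = [5008208/96605 -6677184/96605; -6677184/96605 8903232/96605] with trace 2782288/19321 and determinant 9216/19321
λ_max, λ_min = (2782288/19321 ± √7740414265600/373301041)/2 = 144, 64/19321
κ = σ_max/σ_min = 12/(8/139) = 208.5000

208.5000


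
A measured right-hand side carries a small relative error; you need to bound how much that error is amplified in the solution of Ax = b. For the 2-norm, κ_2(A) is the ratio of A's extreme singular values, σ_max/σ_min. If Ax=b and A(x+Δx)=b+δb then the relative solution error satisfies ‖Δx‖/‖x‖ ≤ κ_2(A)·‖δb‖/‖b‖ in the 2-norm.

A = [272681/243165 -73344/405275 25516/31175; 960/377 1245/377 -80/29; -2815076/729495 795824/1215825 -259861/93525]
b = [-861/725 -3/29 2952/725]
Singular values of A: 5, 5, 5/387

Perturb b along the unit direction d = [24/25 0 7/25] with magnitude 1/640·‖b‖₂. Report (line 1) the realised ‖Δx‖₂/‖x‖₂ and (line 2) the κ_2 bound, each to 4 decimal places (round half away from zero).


σ_max = 5, σ_min = 5/387
κ = σ_max/σ_min = 5/(5/387) = 387.0000
κ_2(A)·‖δb‖/‖b‖ = 0.6047
solve Ax = b  →  x = [-0.6923 0.1015 -0.4800]
‖b‖ = 4.2426, ‖x‖ = 0.8485
re-solving with b+δb shifts x by Δx of norm 0.5131
dividing the unrounded norms, ‖Δx‖/‖x‖ = 0.6047
so the bound is sharp here: realised error equals the bound

0.6047
0.6047


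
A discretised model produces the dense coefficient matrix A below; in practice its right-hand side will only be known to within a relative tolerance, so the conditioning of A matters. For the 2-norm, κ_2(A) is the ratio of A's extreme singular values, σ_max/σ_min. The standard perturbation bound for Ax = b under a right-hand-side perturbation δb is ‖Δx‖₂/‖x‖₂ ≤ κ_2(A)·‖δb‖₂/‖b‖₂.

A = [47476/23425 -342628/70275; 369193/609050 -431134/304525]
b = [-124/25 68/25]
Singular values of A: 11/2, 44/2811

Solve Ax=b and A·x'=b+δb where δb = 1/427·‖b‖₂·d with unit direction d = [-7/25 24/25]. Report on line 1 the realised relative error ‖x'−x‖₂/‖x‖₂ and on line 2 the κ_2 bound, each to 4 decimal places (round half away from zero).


0.0033
0.8229

from the listed singular values, σ₁ = 11/2, σ_n = 44/2811
κ_2(A) = (11/2) / (44/2811) = 351.3750
bound on ‖Δx‖/‖x‖: κ·ε = 351.3750·1/427 = 0.8229
solve Ax = b  →  x = [235.6084 98.9580]
2-norm of b is 5.6569; of x, 255.5465
Δx = A⁻¹·δb where δb = 1/427·5.6569·d; ‖Δx‖ = 0.8464
relative error = 0.0033
so the bound overstates the realised error by a factor of ≈ 248.4607 (computed from the unrounded values)


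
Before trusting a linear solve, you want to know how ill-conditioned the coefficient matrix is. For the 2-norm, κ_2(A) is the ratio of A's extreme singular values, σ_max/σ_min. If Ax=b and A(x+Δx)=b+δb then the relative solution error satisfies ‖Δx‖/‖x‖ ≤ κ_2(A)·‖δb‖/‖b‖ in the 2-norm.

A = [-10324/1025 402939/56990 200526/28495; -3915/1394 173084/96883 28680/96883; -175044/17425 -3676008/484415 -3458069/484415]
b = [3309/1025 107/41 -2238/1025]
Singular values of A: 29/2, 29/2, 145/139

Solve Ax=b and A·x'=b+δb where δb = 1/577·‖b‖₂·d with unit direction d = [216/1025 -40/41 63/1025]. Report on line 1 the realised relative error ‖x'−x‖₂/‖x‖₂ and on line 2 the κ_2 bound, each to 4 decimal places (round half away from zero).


0.0040
0.0241

from the listed singular values, σ₁ = 29/2, σ_n = 145/139
condition number: (29/2) ÷ (145/139) = 13.9000
κ_2(A)·‖δb‖/‖b‖ = 0.0241
solve Ax = b  →  x = [-0.0852 1.5249 -1.1953]
2-norm of b is 4.6904; of x, 1.9394
with δb = [0.0017 -0.0079 0.0005], A·Δx = δb → ‖Δx‖ = 0.0078
relative error = 0.0040
realised/bound (from unrounded values) ≈ 0.1668


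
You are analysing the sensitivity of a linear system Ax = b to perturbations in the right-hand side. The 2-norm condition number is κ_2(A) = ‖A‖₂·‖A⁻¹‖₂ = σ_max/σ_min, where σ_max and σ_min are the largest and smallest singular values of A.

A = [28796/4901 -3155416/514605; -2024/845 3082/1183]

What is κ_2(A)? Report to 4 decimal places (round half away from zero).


form AᵀA = [143050064/3553225 -126155920/2984709; -126155920/2984709 69550569124/1566972225] with trace 157711828/1863225 and determinant 17909824/46580625
solving λ² − 157711828/1863225·λ + 17909824/46580625 = 0 gives λ = 2116/25, 8464/1863225
so κ_2 = √((2116/25) / (8464/1863225)) = 136.5000

136.5000


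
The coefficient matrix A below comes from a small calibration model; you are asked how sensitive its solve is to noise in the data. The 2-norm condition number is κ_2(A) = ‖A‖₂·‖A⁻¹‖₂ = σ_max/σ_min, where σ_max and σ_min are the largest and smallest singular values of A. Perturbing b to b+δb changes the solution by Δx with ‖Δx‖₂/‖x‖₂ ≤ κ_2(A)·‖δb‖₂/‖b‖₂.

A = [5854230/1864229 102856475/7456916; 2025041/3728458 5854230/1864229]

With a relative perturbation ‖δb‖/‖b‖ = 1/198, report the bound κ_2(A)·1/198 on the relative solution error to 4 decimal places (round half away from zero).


0.4481

AᵀA = [83990973601/8269719844 186155732655/4134859922; 186155732655/4134859922 6619754070025/33078879376]; tr = 4137845309/19678096, det = 442050625/78712384
char-poly roots: 841/4 and 525625/19678096
so κ_2 = √((841/4) / (525625/19678096)) = 88.7200
perturbation bound = 88.7200·1/198 = 0.4481


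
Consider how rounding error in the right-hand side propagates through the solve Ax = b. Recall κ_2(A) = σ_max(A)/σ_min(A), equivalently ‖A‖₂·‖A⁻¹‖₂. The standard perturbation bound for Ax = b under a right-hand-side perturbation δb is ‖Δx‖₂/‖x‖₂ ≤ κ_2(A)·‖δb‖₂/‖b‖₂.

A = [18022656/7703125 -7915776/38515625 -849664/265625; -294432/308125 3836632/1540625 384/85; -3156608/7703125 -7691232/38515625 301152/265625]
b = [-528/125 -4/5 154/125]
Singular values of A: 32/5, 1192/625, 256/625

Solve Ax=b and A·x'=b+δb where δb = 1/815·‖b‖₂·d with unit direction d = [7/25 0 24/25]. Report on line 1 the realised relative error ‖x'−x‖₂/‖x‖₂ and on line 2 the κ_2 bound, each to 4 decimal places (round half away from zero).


from the listed singular values, σ₁ = 32/5, σ_n = 256/625
κ_2(A) = (32/5) / (256/625) = 15.6250
worst-case relative error ≤ 15.6250 × 1/815 = 0.0192
solve Ax = b  →  x = [-1.5529 -1.4173 0.2757]
‖b‖ = 4.4721, ‖x‖ = 2.1205
δb = ε·‖b‖·d = [0.0015 0.0000 0.0053]; solving A·Δx = δb gives ‖Δx‖ = 0.0134
realised ‖Δx‖/‖x‖ = 0.0063
realised/bound (from unrounded values) ≈ 0.3295

0.0063
0.0192


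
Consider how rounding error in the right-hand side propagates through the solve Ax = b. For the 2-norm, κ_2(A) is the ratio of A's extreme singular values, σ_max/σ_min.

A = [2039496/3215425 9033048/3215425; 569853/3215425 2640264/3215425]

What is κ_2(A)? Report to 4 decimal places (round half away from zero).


392.1250

M = AᵀA = [7174842201/16542332689 31883884200/16542332689; 31883884200/16542332689 141707120256/16542332689]. tr(M)=88567497/9840769, det(M)=5184/9840769
eigenvalues of AᵀA: λ = (tr ± √(tr²−4·det))/2 = 9, 576/9840769
σ_max=√9=3, σ_min=√(576/9840769)=(24/3137) → κ = 392.1250


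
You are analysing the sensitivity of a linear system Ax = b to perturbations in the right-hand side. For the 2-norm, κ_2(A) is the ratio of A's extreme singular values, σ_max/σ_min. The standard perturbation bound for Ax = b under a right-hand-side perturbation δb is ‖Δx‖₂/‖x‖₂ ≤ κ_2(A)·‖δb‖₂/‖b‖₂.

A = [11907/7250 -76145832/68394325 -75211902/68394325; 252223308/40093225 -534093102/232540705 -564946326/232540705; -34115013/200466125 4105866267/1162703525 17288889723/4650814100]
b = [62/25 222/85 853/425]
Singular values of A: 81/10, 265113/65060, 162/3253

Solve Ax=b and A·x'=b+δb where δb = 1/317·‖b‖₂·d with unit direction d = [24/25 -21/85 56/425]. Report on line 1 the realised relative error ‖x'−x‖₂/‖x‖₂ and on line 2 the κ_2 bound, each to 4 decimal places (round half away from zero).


largest singular value 81/10, smallest 162/3253
condition number: (81/10) ÷ (162/3253) = 162.6500
κ_2(A)·‖δb‖/‖b‖ = 0.5131
solve Ax = b  →  x = [0.6865 -28.8315 27.9596]
2-norm of b is 4.1231; of x, 40.1680
re-solving with b+δb shifts x by Δx of norm 0.2612
realised ‖Δx‖/‖x‖ = 0.0065
tightness: 0.0065 against a bound of 0.5131 (unrounded ratio ≈ 0.0127)

0.0065
0.5131


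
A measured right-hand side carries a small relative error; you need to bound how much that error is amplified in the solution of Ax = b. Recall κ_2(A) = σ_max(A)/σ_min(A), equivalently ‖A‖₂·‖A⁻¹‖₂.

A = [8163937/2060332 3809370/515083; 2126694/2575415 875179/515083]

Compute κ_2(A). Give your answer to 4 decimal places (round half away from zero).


form AᵀA = [1034272410121/63131587600 48465864117/1578289690; 48465864117/1578289690 9088184461/157828969] with trace 16157599289/218448400 and determinant 3418801/8737936
solving λ² − 16157599289/218448400·λ + 3418801/8737936 = 0 gives λ = 1849/25, 46225/8737936
σ_max=√(1849/25)=(43/5), σ_min=√(46225/8737936)=(215/2956) → κ = 118.2400

118.2400


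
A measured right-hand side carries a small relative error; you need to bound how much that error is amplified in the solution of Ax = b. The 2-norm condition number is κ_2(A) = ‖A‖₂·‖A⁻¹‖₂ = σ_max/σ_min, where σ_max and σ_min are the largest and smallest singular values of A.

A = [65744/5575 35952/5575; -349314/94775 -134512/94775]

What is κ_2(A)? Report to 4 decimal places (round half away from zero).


AᵀA = [2193851716/14371681 1168120800/14371681; 1168120800/14371681 626622976/14371681]; tr = 9759428/49729, det = 2458624/49729
char-poly roots: 196 and 12544/49729
κ_2(A) = √(λ_max/λ_min) = √(196 / (12544/49729)) = 27.8750

27.8750


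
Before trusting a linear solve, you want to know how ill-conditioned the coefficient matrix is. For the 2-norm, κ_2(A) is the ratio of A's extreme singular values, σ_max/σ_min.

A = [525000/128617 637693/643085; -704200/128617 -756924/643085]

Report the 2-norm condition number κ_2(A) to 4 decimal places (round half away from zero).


M = AᵀA = [771522640000/16542332689 173562941160/16542332689; 173562941160/16542332689 39183452161/16542332689]. tr(M)=482276081/9840769, det(M)=3841600/9840769
λ_max, λ_min = (482276081/9840769 ± √232439001111956961/96840734511361)/2 = 49, 78400/9840769
σ_max=√49=7, σ_min=√(78400/9840769)=(280/3137) → κ = 78.4250

78.4250


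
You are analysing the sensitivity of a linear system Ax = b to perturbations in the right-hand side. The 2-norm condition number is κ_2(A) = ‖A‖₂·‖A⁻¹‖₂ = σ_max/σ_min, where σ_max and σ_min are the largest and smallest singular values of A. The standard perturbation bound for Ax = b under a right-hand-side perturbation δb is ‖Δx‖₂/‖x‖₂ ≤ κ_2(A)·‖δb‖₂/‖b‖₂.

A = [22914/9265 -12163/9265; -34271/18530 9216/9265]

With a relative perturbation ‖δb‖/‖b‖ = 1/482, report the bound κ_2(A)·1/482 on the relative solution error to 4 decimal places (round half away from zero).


0.7915

form AᵀA = [7705193/807908 -1027350/201977; -1027350/201977 547937/201977] with trace 582173/47524 and determinant 49/47524
λ_max, λ_min = (582173/47524 ± √338916087225/2258530576)/2 = 49/4, 1/11881
κ_2(A) = √(λ_max/λ_min) = √((49/4) / (1/11881)) = 381.5000
κ_2(A)·‖δb‖/‖b‖ = 0.7915


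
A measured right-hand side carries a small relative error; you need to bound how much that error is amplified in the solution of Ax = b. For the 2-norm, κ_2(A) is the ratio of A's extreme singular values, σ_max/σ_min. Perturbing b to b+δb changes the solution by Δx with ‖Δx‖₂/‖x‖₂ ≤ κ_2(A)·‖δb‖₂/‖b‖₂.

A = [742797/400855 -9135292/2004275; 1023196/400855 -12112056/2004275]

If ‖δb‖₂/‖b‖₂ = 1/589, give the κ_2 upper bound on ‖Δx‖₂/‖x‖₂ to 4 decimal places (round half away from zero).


0.2618

M = AᵀA = [63947097505/6427389241 -767146989708/32136946205; -767146989708/32136946205 9206218418896/160684731025]. tr(M)=63934295009/950797225, det(M)=180848704/950797225
solving λ² − 63934295009/950797225·λ + 180848704/950797225 = 0 gives λ = 1681/25, 107584/38031889
κ_2(A) = √(λ_max/λ_min) = √((1681/25) / (107584/38031889)) = 154.1750
perturbation bound = 154.1750·1/589 = 0.2618


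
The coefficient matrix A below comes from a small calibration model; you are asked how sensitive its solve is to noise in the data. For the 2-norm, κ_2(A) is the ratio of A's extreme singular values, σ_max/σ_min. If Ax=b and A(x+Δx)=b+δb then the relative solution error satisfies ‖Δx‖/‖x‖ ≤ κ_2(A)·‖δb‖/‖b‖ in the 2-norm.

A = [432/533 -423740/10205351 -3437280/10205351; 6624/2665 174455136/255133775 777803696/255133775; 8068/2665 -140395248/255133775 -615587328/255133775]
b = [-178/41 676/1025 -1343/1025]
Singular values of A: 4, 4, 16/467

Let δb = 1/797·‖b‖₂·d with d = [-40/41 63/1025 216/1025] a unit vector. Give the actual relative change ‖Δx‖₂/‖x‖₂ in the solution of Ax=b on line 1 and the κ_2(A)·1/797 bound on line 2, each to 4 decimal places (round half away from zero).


σ_max = 4, σ_min = 16/467
κ = σ_max/σ_min = 4/(16/467) = 116.7500
bound on ‖Δx‖/‖x‖: κ·ε = 116.7500·1/797 = 0.1465
solve Ax = b  →  x = [-0.3654 -113.8096 26.0408]
‖b‖ = 4.5826, ‖x‖ = 116.7513
re-solving with b+δb shifts x by Δx of norm 0.1678
dividing the unrounded norms, ‖Δx‖/‖x‖ = 0.0014
so the bound overstates the realised error by a factor of ≈ 101.9089 (computed from the unrounded values)

0.0014
0.1465


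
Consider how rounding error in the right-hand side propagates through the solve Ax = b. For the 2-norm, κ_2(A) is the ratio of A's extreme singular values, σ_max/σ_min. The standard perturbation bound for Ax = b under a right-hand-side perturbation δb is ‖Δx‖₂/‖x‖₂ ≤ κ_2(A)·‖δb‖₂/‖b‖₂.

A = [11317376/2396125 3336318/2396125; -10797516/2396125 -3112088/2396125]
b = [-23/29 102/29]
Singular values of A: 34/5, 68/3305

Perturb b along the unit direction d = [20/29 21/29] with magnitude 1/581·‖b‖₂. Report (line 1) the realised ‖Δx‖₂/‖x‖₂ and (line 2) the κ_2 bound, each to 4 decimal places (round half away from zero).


0.0031
0.5688

largest singular value 34/5, smallest 68/3305
κ = σ_max/σ_min = (34/5)/(68/3305) = 330.5000
bound on ‖Δx‖/‖x‖: κ·ε = 330.5000·1/581 = 0.5688
solve Ax = b  →  x = [-27.6412 93.1941]
2-norm of b is 3.6056; of x, 97.2069
Δx = A⁻¹·δb where δb = 1/581·3.6056·d; ‖Δx‖ = 0.3016
realised ‖Δx‖/‖x‖ = 0.0031
so the bound overstates the realised error by a factor of ≈ 183.3303 (computed from the unrounded values)


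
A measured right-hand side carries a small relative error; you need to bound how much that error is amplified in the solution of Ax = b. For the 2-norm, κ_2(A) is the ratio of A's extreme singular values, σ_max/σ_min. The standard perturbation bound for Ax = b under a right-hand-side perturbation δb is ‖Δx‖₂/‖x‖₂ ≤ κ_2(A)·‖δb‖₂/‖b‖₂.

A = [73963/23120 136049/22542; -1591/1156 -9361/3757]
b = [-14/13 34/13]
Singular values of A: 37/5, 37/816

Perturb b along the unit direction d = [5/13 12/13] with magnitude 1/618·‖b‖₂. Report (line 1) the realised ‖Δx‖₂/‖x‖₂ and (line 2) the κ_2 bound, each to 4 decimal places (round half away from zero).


from the listed singular values, σ₁ = 37/5, σ_n = 37/816
κ = σ_max/σ_min = (37/5)/(37/816) = 163.2000
bound on ‖Δx‖/‖x‖: κ·ε = 163.2000·1/618 = 0.2641
solve Ax = b  →  x = [-39.0461 20.5183]
2-norm of b is 2.8284; of x, 44.1089
re-solving with b+δb shifts x by Δx of norm 0.1009
realised ‖Δx‖/‖x‖ = 0.0023
so the bound overstates the realised error by a factor of ≈ 115.4020 (computed from the unrounded values)

0.0023
0.2641


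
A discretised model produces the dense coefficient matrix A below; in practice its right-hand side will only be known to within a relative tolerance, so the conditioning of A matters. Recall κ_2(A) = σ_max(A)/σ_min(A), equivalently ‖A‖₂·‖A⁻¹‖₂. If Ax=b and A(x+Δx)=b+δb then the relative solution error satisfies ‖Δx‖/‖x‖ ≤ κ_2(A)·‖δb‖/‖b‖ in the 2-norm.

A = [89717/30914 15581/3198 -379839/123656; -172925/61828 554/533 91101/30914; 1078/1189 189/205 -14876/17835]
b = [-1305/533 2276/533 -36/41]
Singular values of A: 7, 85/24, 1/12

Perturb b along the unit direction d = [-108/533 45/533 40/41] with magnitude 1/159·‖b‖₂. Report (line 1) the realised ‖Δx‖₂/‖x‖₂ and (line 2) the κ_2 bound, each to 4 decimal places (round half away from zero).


0.3693
0.5283

from the listed singular values, σ₁ = 7, σ_n = 1/12
condition number: 7 ÷ (1/12) = 84.0000
perturbation bound = 84.0000·1/159 = 0.5283
solve Ax = b  →  x = [-0.6658 0.3348 0.6991]
‖b‖₂ = 5.0000 and ‖x‖₂ = 1.0218
re-solving with b+δb shifts x by Δx of norm 0.3774
dividing the unrounded norms, ‖Δx‖/‖x‖ = 0.3693
tightness: 0.3693 against a bound of 0.5283 (unrounded ratio ≈ 0.6991)


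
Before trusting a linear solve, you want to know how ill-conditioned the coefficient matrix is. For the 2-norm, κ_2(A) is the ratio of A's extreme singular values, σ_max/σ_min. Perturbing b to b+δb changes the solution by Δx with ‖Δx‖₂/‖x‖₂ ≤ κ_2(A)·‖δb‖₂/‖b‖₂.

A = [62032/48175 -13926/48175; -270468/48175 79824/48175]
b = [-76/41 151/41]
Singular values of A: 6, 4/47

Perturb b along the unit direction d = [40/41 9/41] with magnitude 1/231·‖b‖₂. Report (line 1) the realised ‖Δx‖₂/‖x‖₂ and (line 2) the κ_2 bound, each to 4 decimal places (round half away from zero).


from the listed singular values, σ₁ = 6, σ_n = 4/47
condition number: 6 ÷ (4/47) = 70.5000
bound on ‖Δx‖/‖x‖: κ·ε = 70.5000·1/231 = 0.3052
solve Ax = b  →  x = [-3.9300 -11.0933]
‖b‖ = 4.1231, ‖x‖ = 11.7689
δb = ε·‖b‖·d = [0.0174 0.0039]; solving A·Δx = δb gives ‖Δx‖ = 0.2097
relative error = 0.0178
so the bound overstates the realised error by a factor of ≈ 17.1263 (computed from the unrounded values)

0.0178
0.3052


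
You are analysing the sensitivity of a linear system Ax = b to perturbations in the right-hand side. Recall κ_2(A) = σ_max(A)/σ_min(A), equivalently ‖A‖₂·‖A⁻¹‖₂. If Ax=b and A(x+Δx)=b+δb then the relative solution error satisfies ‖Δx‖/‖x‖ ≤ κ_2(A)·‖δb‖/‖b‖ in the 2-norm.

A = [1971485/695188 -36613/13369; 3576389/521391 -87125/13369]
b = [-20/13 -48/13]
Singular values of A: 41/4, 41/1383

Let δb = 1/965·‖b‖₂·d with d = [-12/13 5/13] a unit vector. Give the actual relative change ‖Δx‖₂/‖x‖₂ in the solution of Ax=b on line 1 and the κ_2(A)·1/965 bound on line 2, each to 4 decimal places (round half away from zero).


σ_max = 41/4, σ_min = 41/1383
condition number: (41/4) ÷ (41/1383) = 345.7500
κ_2(A)·‖δb‖/‖b‖ = 0.3583
solve Ax = b  →  x = [-0.2826 0.2691]
‖b‖ = 4.0000, ‖x‖ = 0.3902
Δx = A⁻¹·δb where δb = 1/965·4.0000·d; ‖Δx‖ = 0.1398
dividing the unrounded norms, ‖Δx‖/‖x‖ = 0.3583
so the bound is sharp here: realised error equals the bound

0.3583
0.3583


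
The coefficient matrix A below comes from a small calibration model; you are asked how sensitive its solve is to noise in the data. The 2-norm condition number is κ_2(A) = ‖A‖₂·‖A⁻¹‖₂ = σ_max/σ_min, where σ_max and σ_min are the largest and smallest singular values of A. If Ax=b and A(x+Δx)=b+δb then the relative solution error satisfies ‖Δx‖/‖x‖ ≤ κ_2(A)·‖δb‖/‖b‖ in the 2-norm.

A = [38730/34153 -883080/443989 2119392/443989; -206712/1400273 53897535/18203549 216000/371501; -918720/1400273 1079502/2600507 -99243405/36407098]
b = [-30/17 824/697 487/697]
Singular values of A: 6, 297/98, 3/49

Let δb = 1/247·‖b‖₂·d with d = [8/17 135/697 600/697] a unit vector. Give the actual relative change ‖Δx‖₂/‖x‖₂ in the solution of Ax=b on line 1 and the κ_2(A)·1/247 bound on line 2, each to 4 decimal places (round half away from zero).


0.3153
0.3968

largest singular value 6, smallest 3/49
κ = σ_max/σ_min = 6/(3/49) = 98.0000
bound on ‖Δx‖/‖x‖: κ·ε = 98.0000·1/247 = 0.3968
solve Ax = b  →  x = [-0.0732 0.4297 -0.1733]
2-norm of b is 2.2361; of x, 0.4690
re-solving with b+δb shifts x by Δx of norm 0.1479
realised ‖Δx‖/‖x‖ = 0.3153
so the bound overstates the realised error by a factor of ≈ 1.2585 (computed from the unrounded values)


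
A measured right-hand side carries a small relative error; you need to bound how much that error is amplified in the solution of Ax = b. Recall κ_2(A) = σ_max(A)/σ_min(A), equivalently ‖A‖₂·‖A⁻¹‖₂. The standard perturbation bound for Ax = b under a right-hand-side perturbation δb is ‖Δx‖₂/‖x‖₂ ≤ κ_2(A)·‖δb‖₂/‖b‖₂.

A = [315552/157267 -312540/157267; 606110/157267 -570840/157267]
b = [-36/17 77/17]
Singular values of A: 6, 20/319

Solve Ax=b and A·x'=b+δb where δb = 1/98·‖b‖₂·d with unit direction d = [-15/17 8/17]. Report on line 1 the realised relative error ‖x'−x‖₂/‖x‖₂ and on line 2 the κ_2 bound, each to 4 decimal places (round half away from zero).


from the listed singular values, σ₁ = 6, σ_n = 20/319
κ = σ_max/σ_min = 6/(20/319) = 95.7000
bound on ‖Δx‖/‖x‖: κ·ε = 95.7000·1/98 = 0.9765
solve Ax = b  →  x = [44.3621 45.8552]
‖b‖₂ = 5.0000 and ‖x‖₂ = 63.8020
δb = ε·‖b‖·d = [-0.0450 0.0240]; solving A·Δx = δb gives ‖Δx‖ = 0.8138
realised ‖Δx‖/‖x‖ = 0.0128
tightness: 0.0128 against a bound of 0.9765 (unrounded ratio ≈ 0.0131)

0.0128
0.9765


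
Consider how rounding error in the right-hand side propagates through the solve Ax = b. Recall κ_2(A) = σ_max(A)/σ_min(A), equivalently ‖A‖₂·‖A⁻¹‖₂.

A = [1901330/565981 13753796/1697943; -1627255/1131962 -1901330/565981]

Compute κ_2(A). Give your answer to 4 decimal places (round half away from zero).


251.1750

M = AᵀA = [101231845625/7581881476 182197799245/5686411107; 182197799245/5686411107 1311848558164/17059233321]. tr(M)=36440715049/403768836, det(M)=13032100/100942209
solving λ² − 36440715049/403768836·λ + 13032100/100942209 = 0 gives λ = 361/4, 144400/100942209
σ_max=√(361/4)=(19/2), σ_min=√(144400/100942209)=(380/10047) → κ = 251.1750


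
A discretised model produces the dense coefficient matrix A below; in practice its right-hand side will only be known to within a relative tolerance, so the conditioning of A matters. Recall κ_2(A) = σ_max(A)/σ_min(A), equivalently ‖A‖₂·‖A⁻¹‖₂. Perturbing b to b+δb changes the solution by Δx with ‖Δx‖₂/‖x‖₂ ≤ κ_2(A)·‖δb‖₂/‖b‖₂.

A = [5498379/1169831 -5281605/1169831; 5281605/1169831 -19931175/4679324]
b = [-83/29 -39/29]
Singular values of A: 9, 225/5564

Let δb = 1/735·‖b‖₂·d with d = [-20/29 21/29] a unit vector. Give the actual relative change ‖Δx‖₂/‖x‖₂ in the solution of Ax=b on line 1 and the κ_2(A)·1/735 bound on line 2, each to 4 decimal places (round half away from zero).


0.0043
0.3028

σ_max = 9, σ_min = 225/5564
condition number: 9 ÷ (225/5564) = 222.5600
worst-case relative error ≤ 222.5600 × 1/735 = 0.3028
solve Ax = b  →  x = [16.8130 18.1370]
2-norm of b is 3.1623; of x, 24.7311
Δx = A⁻¹·δb where δb = 1/735·3.1623·d; ‖Δx‖ = 0.1064
dividing the unrounded norms, ‖Δx‖/‖x‖ = 0.0043
tightness: 0.0043 against a bound of 0.3028 (unrounded ratio ≈ 0.0142)


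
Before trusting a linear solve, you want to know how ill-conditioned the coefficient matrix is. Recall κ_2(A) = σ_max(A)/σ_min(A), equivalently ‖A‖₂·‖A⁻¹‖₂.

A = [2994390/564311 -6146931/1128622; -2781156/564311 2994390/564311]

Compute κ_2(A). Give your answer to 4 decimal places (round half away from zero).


83.8750

AᵀA = [19858739796/378652681 -20845445985/378652681; -20845445985/378652681 87574609521/1514610724]; tr = 198584505/1800964, det = 777924/450241
char-poly roots: 441/4 and 7056/450241
σ_max=√(441/4)=(21/2), σ_min=√(7056/450241)=(84/671) → κ = 83.8750


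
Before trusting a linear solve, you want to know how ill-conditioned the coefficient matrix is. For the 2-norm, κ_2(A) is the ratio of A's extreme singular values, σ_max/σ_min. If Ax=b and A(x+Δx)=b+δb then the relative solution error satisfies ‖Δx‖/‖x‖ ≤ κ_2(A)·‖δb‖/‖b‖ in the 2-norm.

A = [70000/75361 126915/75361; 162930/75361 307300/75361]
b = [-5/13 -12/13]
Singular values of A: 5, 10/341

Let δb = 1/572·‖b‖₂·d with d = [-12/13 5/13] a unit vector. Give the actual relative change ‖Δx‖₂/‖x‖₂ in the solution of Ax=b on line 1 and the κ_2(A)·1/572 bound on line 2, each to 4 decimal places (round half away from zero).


0.2981
0.2981

σ_max = 5, σ_min = 10/341
κ = σ_max/σ_min = 5/(10/341) = 170.5000
bound on ‖Δx‖/‖x‖: κ·ε = 170.5000·1/572 = 0.2981
solve Ax = b  →  x = [-0.0941 -0.1765]
‖b‖₂ = 1.0000 and ‖x‖₂ = 0.2000
re-solving with b+δb shifts x by Δx of norm 0.0596
dividing the unrounded norms, ‖Δx‖/‖x‖ = 0.2981
tightness: 0.2981 against a bound of 0.2981; the bound is attained (ratio 1)


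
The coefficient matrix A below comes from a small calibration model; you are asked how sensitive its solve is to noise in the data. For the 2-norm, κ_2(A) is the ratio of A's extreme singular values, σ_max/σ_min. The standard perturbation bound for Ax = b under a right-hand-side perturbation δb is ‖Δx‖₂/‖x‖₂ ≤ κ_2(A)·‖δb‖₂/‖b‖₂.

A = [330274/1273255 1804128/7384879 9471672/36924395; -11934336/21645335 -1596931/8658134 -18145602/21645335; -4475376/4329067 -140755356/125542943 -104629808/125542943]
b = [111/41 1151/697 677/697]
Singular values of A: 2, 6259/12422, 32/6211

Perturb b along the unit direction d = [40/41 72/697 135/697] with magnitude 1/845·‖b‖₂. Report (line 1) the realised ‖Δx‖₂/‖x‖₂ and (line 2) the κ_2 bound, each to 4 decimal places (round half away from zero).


0.0013
0.4594

σ_max = 2, σ_min = 32/6211
condition number: 2 ÷ (32/6211) = 388.1875
perturbation bound = 388.1875·1/845 = 0.4594
solve Ax = b  →  x = [-466.1250 242.1053 251.3328]
‖b‖₂ = 3.3166 and ‖x‖₂ = 582.2848
Δx = A⁻¹·δb where δb = 1/845·3.3166·d; ‖Δx‖ = 0.7618
realised ‖Δx‖/‖x‖ = 0.0013
tightness: 0.0013 against a bound of 0.4594 (unrounded ratio ≈ 0.0028)


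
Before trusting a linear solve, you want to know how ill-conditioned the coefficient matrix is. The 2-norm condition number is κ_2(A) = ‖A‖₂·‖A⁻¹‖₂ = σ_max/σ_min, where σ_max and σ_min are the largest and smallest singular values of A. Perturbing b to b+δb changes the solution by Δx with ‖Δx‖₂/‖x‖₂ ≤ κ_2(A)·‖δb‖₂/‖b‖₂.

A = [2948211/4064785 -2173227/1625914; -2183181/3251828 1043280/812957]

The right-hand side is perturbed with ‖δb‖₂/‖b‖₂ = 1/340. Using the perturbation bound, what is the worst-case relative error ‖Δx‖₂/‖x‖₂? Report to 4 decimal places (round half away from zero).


0.3880

form AᵀA = [307048931721/314339635600 -14389184817/7858490890; -14389184817/7858490890 10792685169/3143396356] with trace 4796946189/1087680400 and determinant 194481/174028864
solving λ² − 4796946189/1087680400·λ + 194481/174028864 = 0 gives λ = 441/100, 11025/43507216
so κ_2 = √((441/100) / (11025/43507216)) = 131.9200
κ_2(A)·‖δb‖/‖b‖ = 0.3880


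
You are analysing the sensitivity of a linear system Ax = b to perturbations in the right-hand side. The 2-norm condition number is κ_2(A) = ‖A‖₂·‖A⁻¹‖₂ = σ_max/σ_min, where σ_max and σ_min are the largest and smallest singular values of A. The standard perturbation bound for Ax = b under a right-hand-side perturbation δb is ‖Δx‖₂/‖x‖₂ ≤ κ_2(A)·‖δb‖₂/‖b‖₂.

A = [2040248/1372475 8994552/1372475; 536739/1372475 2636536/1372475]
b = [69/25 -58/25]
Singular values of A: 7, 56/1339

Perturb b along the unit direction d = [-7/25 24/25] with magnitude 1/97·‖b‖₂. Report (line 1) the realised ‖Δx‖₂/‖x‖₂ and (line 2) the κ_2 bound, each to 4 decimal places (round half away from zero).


from the listed singular values, σ₁ = 7, σ_n = 56/1339
κ_2(A) = 7 / (56/1339) = 167.3750
κ_2(A)·‖δb‖/‖b‖ = 1.7255
solve Ax = b  →  x = [70.0453 -15.4673]
‖b‖₂ = 3.6056 and ‖x‖₂ = 71.7327
δb = ε·‖b‖·d = [-0.0104 0.0357]; solving A·Δx = δb gives ‖Δx‖ = 0.8888
relative error = 0.0124
realised/bound (from unrounded values) ≈ 0.0072

0.0124
1.7255


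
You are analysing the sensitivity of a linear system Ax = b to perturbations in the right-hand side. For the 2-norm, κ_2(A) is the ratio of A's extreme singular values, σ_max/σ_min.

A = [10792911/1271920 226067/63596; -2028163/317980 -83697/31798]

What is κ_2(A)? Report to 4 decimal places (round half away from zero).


391.3600

form AᵀA = [7292082013081/64711219456 759586055985/16177804864; 759586055985/16177804864 79127039725/4044451216] with trace 50639731649/382906624 and determinant 174900625/1531626496
λ_max, λ_min = (50639731649/382906624 ± √2564315450874878019201/146617482703077376)/2 = 529/4, 330625/382906624
so κ_2 = √((529/4) / (330625/382906624)) = 391.3600


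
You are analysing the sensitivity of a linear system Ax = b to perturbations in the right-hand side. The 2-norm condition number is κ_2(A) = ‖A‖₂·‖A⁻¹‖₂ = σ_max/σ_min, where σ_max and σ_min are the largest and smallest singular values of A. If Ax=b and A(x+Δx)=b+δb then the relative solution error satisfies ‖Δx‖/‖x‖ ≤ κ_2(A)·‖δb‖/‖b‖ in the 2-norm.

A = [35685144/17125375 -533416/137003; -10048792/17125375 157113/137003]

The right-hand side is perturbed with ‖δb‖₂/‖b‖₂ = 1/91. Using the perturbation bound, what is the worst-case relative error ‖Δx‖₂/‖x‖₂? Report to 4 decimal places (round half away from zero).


M = AᵀA = [2199052356736/469245550225 -824552905176/93849110045; -824552905176/93849110045 309217123825/18769822009]. tr(M)=34358063849/1623687025, det(M)=17909824/1623687025
char-poly roots: 529/25 and 33856/64947481
so κ_2 = √((529/25) / (33856/64947481)) = 201.4750
κ_2(A)·‖δb‖/‖b‖ = 2.2140

2.2140
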